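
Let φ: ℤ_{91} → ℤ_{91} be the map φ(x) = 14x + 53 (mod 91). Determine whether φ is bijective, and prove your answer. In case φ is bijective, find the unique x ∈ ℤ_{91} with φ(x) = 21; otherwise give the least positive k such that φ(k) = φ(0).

We have gcd(14, 91) = 7 > 1. Taking s = 0 and t = 13: φ(0) = 53 and φ(13) = 14·13 + 53 = 235 ≡ 53 (mod 91).
So φ(0) = φ(13) while 0 ≠ 13, hence φ is not injective, hence not bijective.
Since φ is not bijective, we find the least positive k with φ(k) = φ(0): this means 14k ≡ 0 (mod 91), i.e. 91 ∣ 14k. Since gcd(14, 91) = 7, dividing through by 7 this holds exactly when 13 ∣ 2k, and as gcd(2, 13) = 1, exactly when 13 ∣ k.
The smallest positive such k is 13.

13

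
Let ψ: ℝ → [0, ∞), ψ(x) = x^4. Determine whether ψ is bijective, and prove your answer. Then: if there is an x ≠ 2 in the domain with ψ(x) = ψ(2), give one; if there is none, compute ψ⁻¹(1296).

ψ(2) = 16 = (−2)^4 = ψ(−2) (since 4 is even), with 2 ≠ −2. So ψ is not injective, hence not bijective.
For the follow-up, such an x exists: taking x = −2 ∈ ℝ gives ψ(−2) = 16 = ψ(2) with −2 ≠ 2.

-2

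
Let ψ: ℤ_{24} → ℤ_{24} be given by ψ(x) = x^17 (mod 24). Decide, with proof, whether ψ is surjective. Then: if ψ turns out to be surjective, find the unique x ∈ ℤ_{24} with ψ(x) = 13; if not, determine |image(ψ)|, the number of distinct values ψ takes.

ψ(0) = 0^17 = 0.
ψ(6): Repeated squaring mod 24: 6^1 ≡ 6, 6^2 ≡ 6² = 36 ≡ 12, 6^4 ≡ 12² = 144 ≡ 0, 6^8 ≡ 0² = 0, 6^16 ≡ 0² = 0. Since 17 = 16 + 1, 6^17 ≡ 0·6: 0·6 = 0. So 6^17 ≡ 0 (mod 24).
So ψ(0) = ψ(6) = 0 while 0 ≠ 6, so ψ is not injective.
A non-injective map from the 24-element set ℤ_{24} to itself takes at most 23 distinct values, so it cannot be surjective. Hence ψ is not surjective.
Since ψ is not surjective, we determine |image(ψ)|. Computing x^17 mod 24 for each x (by repeated squaring, reducing mod 24 at every step), the values ψ(0), ψ(1), …, ψ(23) are: 0, 1, 8, 3, 16, 5, 0, 7, 8, 9, 16, 11, 0, 13, 8, 15, 16, 17, 0, 19, 8, 21, 16, 23.
The distinct values are {0, 1, 3, 5, 7, 8, 9, 11, 13, 15, 16, 17, 19, 21, 23}; there are 15 of them.

15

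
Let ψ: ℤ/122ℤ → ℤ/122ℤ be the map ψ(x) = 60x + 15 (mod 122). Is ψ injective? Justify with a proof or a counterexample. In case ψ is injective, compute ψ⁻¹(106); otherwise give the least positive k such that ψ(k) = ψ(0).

We have gcd(60, 122) = 2 > 1. Taking x_1 = 0 and x_2 = 61: ψ(0) = 15 and ψ(61) = 60·61 + 15 = 3675 ≡ 15 (mod 122).
So ψ(0) = ψ(61) while 0 ≠ 61, so ψ is not injective.
Since ψ is not injective, we find the least positive k with ψ(k) = ψ(0): this means 60k ≡ 0 (mod 122), i.e. 122 ∣ 60k. Since gcd(60, 122) = 2, dividing through by 2 this holds exactly when 61 ∣ 30k, and as gcd(30, 61) = 1, exactly when 61 ∣ k.
The smallest positive such k is 61.

61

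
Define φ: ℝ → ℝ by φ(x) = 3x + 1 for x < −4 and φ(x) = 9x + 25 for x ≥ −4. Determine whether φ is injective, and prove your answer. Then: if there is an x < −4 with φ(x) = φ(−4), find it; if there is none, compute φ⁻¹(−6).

Both pieces are strictly increasing (slopes 3 and 9), so each is injective on its own interval.
The left piece maps (−∞, −4) onto (−∞, −11); the right piece maps [−4, ∞) onto [−11, ∞).
These images are disjoint, so no value is attained by both pieces. So φ is injective.
Because the two images are disjoint, no x < −4 has φ(x) = φ(−4), so we compute φ⁻¹(−6): −6 lies in [−11, ∞), so solve 9x + 25 = −6: x = (−6 − 25)/9 = −31/9.

-31/9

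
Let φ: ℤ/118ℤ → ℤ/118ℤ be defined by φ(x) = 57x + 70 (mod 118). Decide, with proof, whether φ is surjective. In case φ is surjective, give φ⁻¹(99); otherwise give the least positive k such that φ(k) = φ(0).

15

Since gcd(57, 118) = 1, 57 is invertible modulo 118. Euclid's algorithm: 118 = 2·57 + 4, 57 = 14·4 + 1; back-substituting gives 1 = 29·57 − 14·118, so 57⁻¹ ≡ 29 (mod 118).
Then y ↦ 29(y − 70) is a two-sided inverse to φ, so every y ∈ ℤ/118ℤ has a preimage.
Hence φ is surjective.
Since φ is surjective, we find φ⁻¹(99): we need 57x ≡ 99 − 70 ≡ 29 (mod 118). Using 57⁻¹ = 29: x ≡ 29·29 = 841 = 7·118 + 15, so x = 15.
Check: φ(15) = 57·15 + 70 = 925 = 7·118 + 99 ≡ 99 (mod 118).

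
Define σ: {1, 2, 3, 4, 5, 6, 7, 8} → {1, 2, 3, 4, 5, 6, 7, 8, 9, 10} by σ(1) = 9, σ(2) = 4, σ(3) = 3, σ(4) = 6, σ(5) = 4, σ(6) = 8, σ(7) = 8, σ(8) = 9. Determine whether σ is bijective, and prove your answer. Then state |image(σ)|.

5

σ(2) = 4 = σ(5) with 2 ≠ 5, so σ is not injective, hence not bijective.
The image of σ is {3, 4, 6, 8, 9}, which has 5 elements.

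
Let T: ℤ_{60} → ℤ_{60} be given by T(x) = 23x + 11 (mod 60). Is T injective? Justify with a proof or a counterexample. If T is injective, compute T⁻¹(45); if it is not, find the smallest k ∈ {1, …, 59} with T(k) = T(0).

38

If T(x_1) = T(x_2), then 23x_1 ≡ 23x_2 (mod 60). Because gcd(23, 60) = 1, we may cancel 23 to get x_1 ≡ x_2 (mod 60).
Thus T is injective.
We now compute 23⁻¹ mod 60 explicitly. Euclid's algorithm: 60 = 2·23 + 14, 23 = 1·14 + 9, 14 = 1·9 + 5, 9 = 1·5 + 4, 5 = 1·4 + 1; back-substituting gives 1 = 47·23 − 18·60, so 23⁻¹ ≡ 47 (mod 60).
Since T is injective, we compute T⁻¹(45): solve 23x + 11 ≡ 45 (mod 60), i.e. 23x ≡ 34 (mod 60).
Multiplying by 23⁻¹ = 47 gives x ≡ 47·34 = 1598 = 26·60 + 38 ≡ 38 (mod 60).
Check: T(38) = 23·38 + 11 = 885 = 14·60 + 45 ≡ 45 (mod 60).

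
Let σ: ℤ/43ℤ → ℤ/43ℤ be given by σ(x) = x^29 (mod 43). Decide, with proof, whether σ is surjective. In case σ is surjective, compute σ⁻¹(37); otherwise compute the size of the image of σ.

Since 43 is prime, the nonzero elements of ℤ/43ℤ form a cyclic group of order 42.
As gcd(29, 42) = 1, raising to the 29th power is a bijection on this group: if s^29 ≡ t^29 then (st^{−1})^29 = 1, and the only element of order dividing gcd(29, 42) = 1 is 1, so s = t.
With σ(0) = 0 this makes σ injective on all of ℤ/43ℤ, hence bijective (finite equal-size domain and codomain). In particular σ is surjective.
Since σ is surjective, we find the preimage of 37. The inverse of x ↦ x^29 on (ℤ/43ℤ)^× is x ↦ x^29, because 29·29 = 841 = 20·42 + 1 ≡ 1 (mod 42) and x^{42} = 1 for x ≠ 0 (Fermat). So σ⁻¹(37) = 37^29 mod 43.
Repeated squaring mod 43: 37^1 ≡ 37, 37^2 ≡ 37² = 1369 ≡ 36, 37^4 ≡ 36² = 1296 ≡ 6, 37^8 ≡ 6² = 36, 37^16 ≡ 36² = 1296 ≡ 6. Since 29 = 16 + 8 + 4 + 1, 37^29 ≡ 6·36·6·37: 6·36 = 216 ≡ 1, then 1·6 = 6, then 6·37 = 222 ≡ 7. So 37^29 ≡ 7 (mod 43).
Hence σ⁻¹(37) = 7.

7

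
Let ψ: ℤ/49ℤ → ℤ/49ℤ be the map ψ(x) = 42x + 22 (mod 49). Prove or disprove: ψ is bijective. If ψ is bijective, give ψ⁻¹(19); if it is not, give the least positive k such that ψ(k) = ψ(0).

7

We have gcd(42, 49) = 7 > 1. Taking x_1 = 0 and x_2 = 7: ψ(0) = 22 and ψ(7) = 42·7 + 22 = 316 ≡ 22 (mod 49).
So ψ(0) = ψ(7) while 0 ≠ 7, thus ψ is not injective, hence not bijective.
Since ψ is not bijective, we find the least positive k with ψ(k) = ψ(0): this means 42k ≡ 0 (mod 49), i.e. 49 ∣ 42k. Since gcd(42, 49) = 7, dividing through by 7 this holds exactly when 7 ∣ 6k, and as gcd(6, 7) = 1, exactly when 7 ∣ k.
The smallest positive such k is 7.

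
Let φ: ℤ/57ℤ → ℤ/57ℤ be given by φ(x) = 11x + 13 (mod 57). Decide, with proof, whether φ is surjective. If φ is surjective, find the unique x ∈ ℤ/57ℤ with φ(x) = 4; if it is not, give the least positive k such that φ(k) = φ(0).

51

Since gcd(11, 57) = 1, 11 is invertible modulo 57. Euclid's algorithm: 57 = 5·11 + 2, 11 = 5·2 + 1; back-substituting gives 1 = 26·11 − 5·57, so 11⁻¹ ≡ 26 (mod 57).
For any y ∈ ℤ/57ℤ, x = 26(y − 13) mod 57 satisfies φ(x) = 11·26(y − 13) + 13 ≡ y (since 11·26 ≡ 1 mod 57). So every y has a preimage.
Thus φ is surjective.
Since φ is surjective, we compute φ⁻¹(4): solve 11x + 13 ≡ 4 (mod 57), i.e. 11x ≡ 48 (mod 57).
Multiplying by 11⁻¹ = 26 gives x ≡ 26·48 = 1248 = 21·57 + 51 ≡ 51 (mod 57).
Check: φ(51) = 11·51 + 13 = 574 = 10·57 + 4 ≡ 4 (mod 57).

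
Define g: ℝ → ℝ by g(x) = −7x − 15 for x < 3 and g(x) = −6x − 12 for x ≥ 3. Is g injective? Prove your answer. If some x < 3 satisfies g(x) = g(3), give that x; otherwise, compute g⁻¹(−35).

15/7

Both pieces are strictly decreasing (slopes −7 and −6), so each is injective on its own interval.
The left piece maps (−∞, 3) onto (−36, ∞); the right piece maps [3, ∞) onto (−∞, −30].
These images overlap. In particular g(3) = −30 (right piece), and solving −7x − 15 = −30 on the left piece gives x = 15/7 < 3.
So g(15/7) = g(3) with 15/7 ≠ 3, and g is not injective. This x = 15/7 is the requested value below 3.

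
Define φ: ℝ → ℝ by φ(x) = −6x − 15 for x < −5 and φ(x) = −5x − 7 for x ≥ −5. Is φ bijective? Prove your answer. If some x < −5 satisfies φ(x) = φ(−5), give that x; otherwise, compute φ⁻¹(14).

Both pieces are strictly decreasing (slopes −6 and −5), so each is injective on its own interval.
The left piece maps (−∞, −5) onto (15, ∞); the right piece maps [−5, ∞) onto (−∞, 18].
These images overlap. In particular φ(−5) = 18 (right piece), and solving −6x − 15 = 18 on the left piece gives x = −11/2 < −5.
So φ(−11/2) = φ(−5) with −11/2 ≠ −5, and φ is not injective, hence not bijective. This x = −11/2 is the requested value below −5.

-11/2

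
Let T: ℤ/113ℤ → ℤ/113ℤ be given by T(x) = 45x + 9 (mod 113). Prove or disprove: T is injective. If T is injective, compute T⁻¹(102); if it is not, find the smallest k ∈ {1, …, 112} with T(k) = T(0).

Recall: T is injective when T(x_1) = T(x_2) forces x_1 = x_2.
If T(x_1) = T(x_2), then 45x_1 ≡ 45x_2 (mod 113). Because gcd(45, 113) = 1, we may cancel 45 to get x_1 ≡ x_2 (mod 113).
Hence T is injective.
We now compute 45⁻¹ mod 113 explicitly. Euclid's algorithm: 113 = 2·45 + 23, 45 = 1·23 + 22, 23 = 1·22 + 1; back-substituting gives 1 = 108·45 − 43·113, so 45⁻¹ ≡ 108 (mod 113).
Since T is injective, we find T⁻¹(102): we need 45x ≡ 102 − 9 ≡ 93 (mod 113). Using 45⁻¹ = 108: x ≡ 108·93 = 10044 = 88·113 + 100, so x = 100.
Check: T(100) = 45·100 + 9 = 4509 = 39·113 + 102 ≡ 102 (mod 113).

100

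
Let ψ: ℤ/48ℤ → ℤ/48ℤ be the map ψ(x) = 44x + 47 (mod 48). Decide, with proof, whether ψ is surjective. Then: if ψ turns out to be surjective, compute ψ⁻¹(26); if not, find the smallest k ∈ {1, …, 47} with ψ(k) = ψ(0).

Recall that ψ is surjective if every y in the codomain equals ψ(x) for some x in the domain.
Since gcd(44, 48) = 4, we have 44x ≡ 0 (mod 4) for all x, so ψ(x) ≡ 3 (mod 4).
But 0 ≢ 3 (mod 4), so 0 ∈ ℤ/48ℤ has no preimage. Therefore ψ is not surjective.
Since ψ is not surjective, we find the least positive k with ψ(k) = ψ(0): this means 44k ≡ 0 (mod 48), i.e. 48 ∣ 44k. Since gcd(44, 48) = 4, dividing through by 4 this holds exactly when 12 ∣ 11k, and as gcd(11, 12) = 1, exactly when 12 ∣ k.
The smallest positive such k is 12.

12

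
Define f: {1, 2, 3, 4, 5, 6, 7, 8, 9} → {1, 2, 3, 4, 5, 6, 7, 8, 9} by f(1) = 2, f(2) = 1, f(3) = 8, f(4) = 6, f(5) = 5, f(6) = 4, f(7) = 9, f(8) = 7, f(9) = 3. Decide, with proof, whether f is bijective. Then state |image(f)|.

9

The values 2, 1, 8, 6, 5, 4, 9, 7, 3 are a permutation of {1, 2, 3, 4, 5, 6, 7, 8, 9}: each element appears exactly once.
So f is injective and surjective, hence bijective.
The image of f is {1, 2, 3, 4, 5, 6, 7, 8, 9}, which has 9 elements.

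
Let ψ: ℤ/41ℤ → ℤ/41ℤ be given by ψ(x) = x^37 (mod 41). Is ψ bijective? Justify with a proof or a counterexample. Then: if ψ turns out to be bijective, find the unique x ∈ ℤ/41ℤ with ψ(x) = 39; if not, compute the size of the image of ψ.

Since 41 is prime, the nonzero elements of ℤ/41ℤ form a cyclic group of order 40.
As gcd(37, 40) = 1, raising to the 37th power is a bijection on this group: if s^37 ≡ t^37 then (st^{−1})^37 = 1, and the only element of order dividing gcd(37, 40) = 1 is 1, so s = t.
With ψ(0) = 0 this makes ψ injective on all of ℤ/41ℤ, hence bijective (finite equal-size domain and codomain). In particular ψ is bijective.
Since ψ is bijective, we find the preimage of 39. The inverse of x ↦ x^37 on (ℤ/41ℤ)^× is x ↦ x^13, because 37·13 = 481 = 12·40 + 1 ≡ 1 (mod 40) and x^{40} = 1 for x ≠ 0 (Fermat). So ψ⁻¹(39) = 39^13 mod 41.
Repeated squaring mod 41: 39^1 ≡ 39, 39^2 ≡ 39² = 1521 ≡ 4, 39^4 ≡ 4² = 16, 39^8 ≡ 16² = 256 ≡ 10. Since 13 = 8 + 4 + 1, 39^13 ≡ 10·16·39: 10·16 = 160 ≡ 37, then 37·39 = 1443 ≡ 8. So 39^13 ≡ 8 (mod 41).
Hence ψ⁻¹(39) = 8.

8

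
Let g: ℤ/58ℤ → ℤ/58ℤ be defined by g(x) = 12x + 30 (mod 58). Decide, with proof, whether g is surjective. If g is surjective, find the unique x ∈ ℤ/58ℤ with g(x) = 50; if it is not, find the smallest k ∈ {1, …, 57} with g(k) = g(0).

By definition, g is surjective if every y in the codomain equals g(x) for some x in the domain.
Since gcd(12, 58) = 2, we have 12x ≡ 0 (mod 2) for all x, so g(x) ≡ 0 (mod 2).
But 1 ≢ 0 (mod 2), so 1 ∈ ℤ/58ℤ has no preimage. Hence g is not surjective.
Since g is not surjective, we find the least positive k with g(k) = g(0): this means 12k ≡ 0 (mod 58), i.e. 58 ∣ 12k. Since gcd(12, 58) = 2, dividing through by 2 this holds exactly when 29 ∣ 6k, and as gcd(6, 29) = 1, exactly when 29 ∣ k.
The smallest positive such k is 29.

29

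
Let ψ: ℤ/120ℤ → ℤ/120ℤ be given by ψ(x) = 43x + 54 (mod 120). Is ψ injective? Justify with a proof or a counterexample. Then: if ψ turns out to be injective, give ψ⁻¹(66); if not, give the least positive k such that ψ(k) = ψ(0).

84

If ψ(u) = ψ(v), then 43u ≡ 43v (mod 120). Because gcd(43, 120) = 1, we may cancel 43 to get u ≡ v (mod 120).
Therefore ψ is injective.
We now compute 43⁻¹ mod 120 explicitly. Euclid's algorithm: 120 = 2·43 + 34, 43 = 1·34 + 9, 34 = 3·9 + 7, 9 = 1·7 + 2, 7 = 3·2 + 1; back-substituting gives 1 = 67·43 − 24·120, so 43⁻¹ ≡ 67 (mod 120).
Since ψ is injective, we compute ψ⁻¹(66): solve 43x + 54 ≡ 66 (mod 120), i.e. 43x ≡ 12 (mod 120).
Multiplying by 43⁻¹ = 67 gives x ≡ 67·12 = 804 = 6·120 + 84 ≡ 84 (mod 120).
Check: ψ(84) = 43·84 + 54 = 3666 = 30·120 + 66 ≡ 66 (mod 120).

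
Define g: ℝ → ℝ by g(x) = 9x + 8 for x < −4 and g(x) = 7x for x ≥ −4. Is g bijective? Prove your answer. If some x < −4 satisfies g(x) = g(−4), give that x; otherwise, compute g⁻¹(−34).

Both pieces are strictly increasing (slopes 9 and 7), so each is injective on its own interval.
The left piece maps (−∞, −4) onto (−∞, −28); the right piece maps [−4, ∞) onto [−28, ∞).
Since −28 = −28, the images partition ℝ: g is injective and surjective, hence bijective.
Because the two images are disjoint, no x < −4 has g(x) = g(−4), so we compute g⁻¹(−34): −34 lies in (−∞, −28), so solve 9x + 8 = −34: x = (−34 − 8)/9 = −14/3.

-14/3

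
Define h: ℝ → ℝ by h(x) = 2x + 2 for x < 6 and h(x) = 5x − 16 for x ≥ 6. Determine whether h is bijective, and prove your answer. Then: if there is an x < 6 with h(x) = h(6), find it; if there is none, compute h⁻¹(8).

Both pieces are strictly increasing (slopes 2 and 5), so each is injective on its own interval.
The left piece maps (−∞, 6) onto (−∞, 14); the right piece maps [6, ∞) onto [14, ∞).
Since 14 = 14, the images partition ℝ: h is injective and surjective, hence bijective.
Because the two images are disjoint, no x < 6 has h(x) = h(6), so we compute h⁻¹(8): 8 lies in (−∞, 14), so solve 2x + 2 = 8: x = (8 − 2)/2 = 3.

3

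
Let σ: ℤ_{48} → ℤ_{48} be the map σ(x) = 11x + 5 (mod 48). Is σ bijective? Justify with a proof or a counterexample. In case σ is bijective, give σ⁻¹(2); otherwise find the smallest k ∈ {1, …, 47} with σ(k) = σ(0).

Recall that σ is injective if σ(u) = σ(v) implies u = v.
If σ(u) = σ(v), then 11u ≡ 11v (mod 48). Because gcd(11, 48) = 1, we may cancel 11 to get u ≡ v (mod 48).
We now compute 11⁻¹ mod 48 explicitly. Euclid's algorithm: 48 = 4·11 + 4, 11 = 2·4 + 3, 4 = 1·3 + 1; back-substituting gives 1 = 35·11 − 8·48, so 11⁻¹ ≡ 35 (mod 48).
For any y ∈ ℤ_{48}, x = 35(y − 5) mod 48 satisfies σ(x) = 11·35(y − 5) + 5 ≡ y (since 11·35 ≡ 1 mod 48). So every y has a preimage.
Hence σ is bijective.
Since σ is bijective, we find σ⁻¹(2): we need 11x ≡ 2 − 5 ≡ 45 (mod 48). Using 11⁻¹ = 35: x ≡ 35·45 = 1575 = 32·48 + 39, so x = 39.
Check: σ(39) = 11·39 + 5 = 434 = 9·48 + 2 ≡ 2 (mod 48).

39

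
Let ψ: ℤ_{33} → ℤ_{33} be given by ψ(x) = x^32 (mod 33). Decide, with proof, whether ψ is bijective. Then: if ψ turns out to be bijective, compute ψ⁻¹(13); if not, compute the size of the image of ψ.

12

ψ(4): Repeated squaring mod 33: 4^1 ≡ 4, 4^2 ≡ 4² = 16, 4^4 ≡ 16² = 256 ≡ 25, 4^8 ≡ 25² = 625 ≡ 31, 4^16 ≡ 31² = 961 ≡ 4, 4^32 ≡ 4² = 16. So 4^32 ≡ 16 (mod 33).
ψ(7): Repeated squaring mod 33: 7^1 ≡ 7, 7^2 ≡ 7² = 49 ≡ 16, 7^4 ≡ 16² = 256 ≡ 25, 7^8 ≡ 25² = 625 ≡ 31, 7^16 ≡ 31² = 961 ≡ 4, 7^32 ≡ 4² = 16. So 7^32 ≡ 16 (mod 33).
So ψ(4) = ψ(7) = 16 while 4 ≠ 7, hence ψ is not injective, hence not bijective.
Since ψ is not bijective, we determine |image(ψ)|. Computing x^32 mod 33 for each x (by repeated squaring, reducing mod 33 at every step), the values ψ(0), ψ(1), …, ψ(32) are: 0, 1, 4, 9, 16, 25, 3, 16, 31, 15, 1, 22, 12, 4, 31, 27, 25, 25, 27, 31, 4, 12, 22, 1, 15, 31, 16, 3, 25, 16, 9, 4, 1.
The distinct values are {0, 1, 3, 4, 9, 12, 15, 16, 22, 25, 27, 31}; there are 12 of them.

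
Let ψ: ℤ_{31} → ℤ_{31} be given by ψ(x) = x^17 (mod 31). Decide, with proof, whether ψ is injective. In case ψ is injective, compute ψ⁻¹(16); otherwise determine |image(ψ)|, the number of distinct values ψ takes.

Since 31 is prime, the nonzero elements of ℤ_{31} form a cyclic group of order 30.
As gcd(17, 30) = 1, raising to the 17th power is a bijection on this group: if s^17 ≡ t^17 then (st^{−1})^17 = 1, and the only element of order dividing gcd(17, 30) = 1 is 1, so s = t.
With ψ(0) = 0 this makes ψ injective on all of ℤ_{31}, hence bijective (finite equal-size domain and codomain). In particular ψ is injective.
Since ψ is injective, we find the preimage of 16. The inverse of x ↦ x^17 on (ℤ_{31})^× is x ↦ x^23, because 17·23 = 391 = 13·30 + 1 ≡ 1 (mod 30) and x^{30} = 1 for x ≠ 0 (Fermat). So ψ⁻¹(16) = 16^23 mod 31.
Repeated squaring mod 31: 16^1 ≡ 16, 16^2 ≡ 16² = 256 ≡ 8, 16^4 ≡ 8² = 64 ≡ 2, 16^8 ≡ 2² = 4, 16^16 ≡ 4² = 16. Since 23 = 16 + 4 + 2 + 1, 16^23 ≡ 16·2·8·16: 16·2 = 32 ≡ 1, then 1·8 = 8, then 8·16 = 128 ≡ 4. So 16^23 ≡ 4 (mod 31).
Hence ψ⁻¹(16) = 4.

4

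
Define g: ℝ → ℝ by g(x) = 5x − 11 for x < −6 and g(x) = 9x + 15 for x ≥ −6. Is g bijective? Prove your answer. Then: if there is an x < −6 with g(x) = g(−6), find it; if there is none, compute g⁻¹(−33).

-16/3

Both pieces are strictly increasing (slopes 5 and 9), so each is injective on its own interval.
The left piece maps (−∞, −6) onto (−∞, −41); the right piece maps [−6, ∞) onto [−39, ∞).
The images leave a gap (−41 has no preimage), so g is not surjective, hence not bijective.
Because the two images are disjoint, no x < −6 has g(x) = g(−6), so we compute g⁻¹(−33): −33 lies in [−39, ∞), so solve 9x + 15 = −33: x = (−33 − 15)/9 = −16/3.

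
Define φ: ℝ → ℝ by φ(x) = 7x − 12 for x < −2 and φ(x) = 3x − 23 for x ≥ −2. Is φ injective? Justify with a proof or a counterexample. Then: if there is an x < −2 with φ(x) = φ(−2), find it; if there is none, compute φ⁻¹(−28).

-17/7

Both pieces are strictly increasing (slopes 7 and 3), so each is injective on its own interval.
The left piece maps (−∞, −2) onto (−∞, −26); the right piece maps [−2, ∞) onto [−29, ∞).
These images overlap. In particular φ(−2) = −29 (right piece), and solving 7x − 12 = −29 on the left piece gives x = −17/7 < −2.
So φ(−17/7) = φ(−2) with −17/7 ≠ −2, and φ is not injective. This x = −17/7 is the requested value below −2.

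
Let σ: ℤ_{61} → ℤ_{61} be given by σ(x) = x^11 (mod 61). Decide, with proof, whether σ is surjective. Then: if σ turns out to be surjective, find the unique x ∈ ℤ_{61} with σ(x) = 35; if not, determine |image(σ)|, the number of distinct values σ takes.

Since 61 is prime, the nonzero elements of ℤ_{61} form a cyclic group of order 60.
As gcd(11, 60) = 1, raising to the 11th power is a bijection on this group: if u^11 ≡ v^11 then (uv^{−1})^11 = 1, and the only element of order dividing gcd(11, 60) = 1 is 1, so u = v.
With σ(0) = 0 this makes σ injective on all of ℤ_{61}, hence bijective (finite equal-size domain and codomain). In particular σ is surjective.
Since σ is surjective, we find the preimage of 35. The inverse of x ↦ x^11 on (ℤ_{61})^× is x ↦ x^11, because 11·11 = 121 = 2·60 + 1 ≡ 1 (mod 60) and x^{60} = 1 for x ≠ 0 (Fermat). So σ⁻¹(35) = 35^11 mod 61.
Repeated squaring mod 61: 35^1 ≡ 35, 35^2 ≡ 35² = 1225 ≡ 5, 35^4 ≡ 5² = 25, 35^8 ≡ 25² = 625 ≡ 15. Since 11 = 8 + 2 + 1, 35^11 ≡ 15·5·35: 15·5 = 75 ≡ 14, then 14·35 = 490 ≡ 2. So 35^11 ≡ 2 (mod 61).
Hence σ⁻¹(35) = 2.

2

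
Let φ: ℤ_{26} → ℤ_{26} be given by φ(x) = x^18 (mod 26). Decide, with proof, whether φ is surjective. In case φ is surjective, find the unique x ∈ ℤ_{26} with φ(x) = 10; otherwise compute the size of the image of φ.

6

φ(1) = 1^18 = 1.
φ(3): Repeated squaring mod 26: 3^1 ≡ 3, 3^2 ≡ 3² = 9, 3^4 ≡ 9² = 81 ≡ 3, 3^8 ≡ 3² = 9, 3^16 ≡ 9² = 81 ≡ 3. Since 18 = 16 + 2, 3^18 ≡ 3·9: 3·9 = 27 ≡ 1. So 3^18 ≡ 1 (mod 26).
So φ(1) = φ(3) = 1 while 1 ≠ 3, so φ is not injective.
A non-injective map from the 26-element set ℤ_{26} to itself takes at most 25 distinct values, so it cannot be surjective. Therefore φ is not surjective.
Since φ is not surjective, we determine |image(φ)|. Computing x^18 mod 26 for each x (by repeated squaring, reducing mod 26 at every step), the values φ(0), φ(1), …, φ(25) are: 0, 1, 12, 1, 14, 25, 12, 25, 12, 1, 14, 25, 14, 13, 14, 25, 14, 1, 12, 25, 12, 25, 14, 1, 12, 1.
The distinct values are {0, 1, 12, 13, 14, 25}; there are 6 of them.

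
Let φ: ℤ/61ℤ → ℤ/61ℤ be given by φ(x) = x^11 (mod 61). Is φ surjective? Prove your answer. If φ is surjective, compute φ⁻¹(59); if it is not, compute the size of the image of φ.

Since 61 is prime, the nonzero elements of ℤ/61ℤ form a cyclic group of order 60.
As gcd(11, 60) = 1, raising to the 11th power is a bijection on this group: if x_1^11 ≡ x_2^11 then (x_1x_2^{−1})^11 = 1, and the only element of order dividing gcd(11, 60) = 1 is 1, so x_1 = x_2.
With φ(0) = 0 this makes φ injective on all of ℤ/61ℤ, hence bijective (finite equal-size domain and codomain). In particular φ is surjective.
Since φ is surjective, we find the preimage of 59. The inverse of x ↦ x^11 on (ℤ/61ℤ)^× is x ↦ x^11, because 11·11 = 121 = 2·60 + 1 ≡ 1 (mod 60) and x^{60} = 1 for x ≠ 0 (Fermat). So φ⁻¹(59) = 59^11 mod 61.
Repeated squaring mod 61: 59^1 ≡ 59, 59^2 ≡ 59² = 3481 ≡ 4, 59^4 ≡ 4² = 16, 59^8 ≡ 16² = 256 ≡ 12. Since 11 = 8 + 2 + 1, 59^11 ≡ 12·4·59: 12·4 = 48, then 48·59 = 2832 ≡ 26. So 59^11 ≡ 26 (mod 61).
Hence φ⁻¹(59) = 26.

26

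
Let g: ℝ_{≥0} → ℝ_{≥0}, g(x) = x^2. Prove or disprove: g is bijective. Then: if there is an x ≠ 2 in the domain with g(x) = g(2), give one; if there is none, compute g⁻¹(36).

6

On ℝ_{≥0}, x ↦ x^2 is strictly increasing (injective) and for any y ∈ ℝ_{≥0} the 2nd root y^{1/2} lies in ℝ_{≥0} (surjective). So g is bijective.
Since x ↦ x^2 is strictly increasing on ℝ_{≥0}, it is injective there, so no x ≠ 2 in the domain has g(x) = g(2). We therefore compute g⁻¹(36) = 36^{1/2} = 6 (indeed 6^2 = 36).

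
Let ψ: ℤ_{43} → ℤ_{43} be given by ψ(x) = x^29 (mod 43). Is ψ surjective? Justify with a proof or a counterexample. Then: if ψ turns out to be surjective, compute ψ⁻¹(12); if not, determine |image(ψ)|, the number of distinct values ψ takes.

Since 43 is prime, the nonzero elements of ℤ_{43} form a cyclic group of order 42.
As gcd(29, 42) = 1, raising to the 29th power is a bijection on this group: if s^29 ≡ t^29 then (st^{−1})^29 = 1, and the only element of order dividing gcd(29, 42) = 1 is 1, so s = t.
With ψ(0) = 0 this makes ψ injective on all of ℤ_{43}, hence bijective (finite equal-size domain and codomain). In particular ψ is surjective.
Since ψ is surjective, we find the preimage of 12. The inverse of x ↦ x^29 on (ℤ_{43})^× is x ↦ x^29, because 29·29 = 841 = 20·42 + 1 ≡ 1 (mod 42) and x^{42} = 1 for x ≠ 0 (Fermat). So ψ⁻¹(12) = 12^29 mod 43.
Repeated squaring mod 43: 12^1 ≡ 12, 12^2 ≡ 12² = 144 ≡ 15, 12^4 ≡ 15² = 225 ≡ 10, 12^8 ≡ 10² = 100 ≡ 14, 12^16 ≡ 14² = 196 ≡ 24. Since 29 = 16 + 8 + 4 + 1, 12^29 ≡ 24·14·10·12: 24·14 = 336 ≡ 35, then 35·10 = 350 ≡ 6, then 6·12 = 72 ≡ 29. So 12^29 ≡ 29 (mod 43).
Hence ψ⁻¹(12) = 29.

29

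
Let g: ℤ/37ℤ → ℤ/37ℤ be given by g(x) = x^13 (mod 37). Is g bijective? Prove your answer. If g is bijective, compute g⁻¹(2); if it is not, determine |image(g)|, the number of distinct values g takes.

Since 37 is prime, the nonzero elements of ℤ/37ℤ form a cyclic group of order 36.
As gcd(13, 36) = 1, raising to the 13th power is a bijection on this group: if u^13 ≡ v^13 then (uv^{−1})^13 = 1, and the only element of order dividing gcd(13, 36) = 1 is 1, so u = v.
With g(0) = 0 this makes g injective on all of ℤ/37ℤ, hence bijective (finite equal-size domain and codomain). In particular g is bijective.
Since g is bijective, we find the preimage of 2. The inverse of x ↦ x^13 on (ℤ/37ℤ)^× is x ↦ x^25, because 13·25 = 325 = 9·36 + 1 ≡ 1 (mod 36) and x^{36} = 1 for x ≠ 0 (Fermat). So g⁻¹(2) = 2^25 mod 37.
Repeated squaring mod 37: 2^1 ≡ 2, 2^2 ≡ 2² = 4, 2^4 ≡ 4² = 16, 2^8 ≡ 16² = 256 ≡ 34, 2^16 ≡ 34² = 1156 ≡ 9. Since 25 = 16 + 8 + 1, 2^25 ≡ 9·34·2: 9·34 = 306 ≡ 10, then 10·2 = 20. So 2^25 ≡ 20 (mod 37).
Hence g⁻¹(2) = 20.

20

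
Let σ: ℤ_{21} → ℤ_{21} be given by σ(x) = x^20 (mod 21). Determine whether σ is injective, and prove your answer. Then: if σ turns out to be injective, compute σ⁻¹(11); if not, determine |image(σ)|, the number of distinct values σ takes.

σ(2): Repeated squaring mod 21: 2^1 ≡ 2, 2^2 ≡ 2² = 4, 2^4 ≡ 4² = 16, 2^8 ≡ 16² = 256 ≡ 4, 2^16 ≡ 4² = 16. Since 20 = 16 + 4, 2^20 ≡ 16·16: 16·16 = 256 ≡ 4. So 2^20 ≡ 4 (mod 21).
σ(5): Repeated squaring mod 21: 5^1 ≡ 5, 5^2 ≡ 5² = 25 ≡ 4, 5^4 ≡ 4² = 16, 5^8 ≡ 16² = 256 ≡ 4, 5^16 ≡ 4² = 16. Since 20 = 16 + 4, 5^20 ≡ 16·16: 16·16 = 256 ≡ 4. So 5^20 ≡ 4 (mod 21).
So σ(2) = σ(5) = 4 while 2 ≠ 5, thus σ is not injective.
Since σ is not injective, we determine |image(σ)|. Computing x^20 mod 21 for each x (by repeated squaring, reducing mod 21 at every step), the values σ(0), σ(1), …, σ(20) are: 0, 1, 4, 9, 16, 4, 15, 7, 1, 18, 16, 16, 18, 1, 7, 15, 4, 16, 9, 4, 1.
The distinct values are {0, 1, 4, 7, 9, 15, 16, 18}; there are 8 of them.

8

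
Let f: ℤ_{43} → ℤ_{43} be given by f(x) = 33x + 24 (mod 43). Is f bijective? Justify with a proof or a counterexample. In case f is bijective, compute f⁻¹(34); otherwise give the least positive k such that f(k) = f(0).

42

By definition, injectivity means: for all a, b in the domain, f(a) = f(b) implies a = b.
Suppose f(a) = f(b) in ℤ_{43}. Then 33a + 24 ≡ 33b + 24 (mod 43), thus 33(a − b) ≡ 0 (mod 43).
Since gcd(33, 43) = 1, 33 is invertible modulo 43, so a − b ≡ 0 (mod 43), i.e. a = b.
We now compute 33⁻¹ mod 43 explicitly. Euclid's algorithm: 43 = 1·33 + 10, 33 = 3·10 + 3, 10 = 3·3 + 1; back-substituting gives 1 = 30·33 − 23·43, so 33⁻¹ ≡ 30 (mod 43).
For any y ∈ ℤ_{43}, x = 30(y − 24) mod 43 satisfies f(x) = 33·30(y − 24) + 24 ≡ y (since 33·30 ≡ 1 mod 43). So every y has a preimage.
Hence f is bijective.
Since f is bijective, we find f⁻¹(34): we need 33x ≡ 34 − 24 ≡ 10 (mod 43). Using 33⁻¹ = 30: x ≡ 30·10 = 300 = 6·43 + 42, so x = 42.
Check: f(42) = 33·42 + 24 = 1410 = 32·43 + 34 ≡ 34 (mod 43).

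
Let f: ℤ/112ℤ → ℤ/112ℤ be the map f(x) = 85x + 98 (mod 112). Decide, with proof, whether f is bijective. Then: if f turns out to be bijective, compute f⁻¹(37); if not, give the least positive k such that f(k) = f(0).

If f(a) = f(b), then 85a ≡ 85b (mod 112). Because gcd(85, 112) = 1, we may cancel 85 to get a ≡ b (mod 112).
We now compute 85⁻¹ mod 112 explicitly. Euclid's algorithm: 112 = 1·85 + 27, 85 = 3·27 + 4, 27 = 6·4 + 3, 4 = 1·3 + 1; back-substituting gives 1 = 29·85 − 22·112, so 85⁻¹ ≡ 29 (mod 112).
Then y ↦ 29(y − 98) is a two-sided inverse to f, so every y ∈ ℤ/112ℤ has a preimage.
Therefore f is bijective.
Since f is bijective, we find f⁻¹(37): we need 85x ≡ 37 − 98 ≡ 51 (mod 112). Using 85⁻¹ = 29: x ≡ 29·51 = 1479 = 13·112 + 23, so x = 23.
Check: f(23) = 85·23 + 98 = 2053 = 18·112 + 37 ≡ 37 (mod 112).

23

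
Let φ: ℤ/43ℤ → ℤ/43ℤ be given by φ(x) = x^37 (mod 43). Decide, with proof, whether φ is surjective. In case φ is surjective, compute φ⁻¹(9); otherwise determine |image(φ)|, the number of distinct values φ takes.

25

Since 43 is prime, the nonzero elements of ℤ/43ℤ form a cyclic group of order 42.
As gcd(37, 42) = 1, raising to the 37th power is a bijection on this group: if a^37 ≡ b^37 then (ab^{−1})^37 = 1, and the only element of order dividing gcd(37, 42) = 1 is 1, so a = b.
With φ(0) = 0 this makes φ injective on all of ℤ/43ℤ, hence bijective (finite equal-size domain and codomain). In particular φ is surjective.
Since φ is surjective, we find the preimage of 9. The inverse of x ↦ x^37 on (ℤ/43ℤ)^× is x ↦ x^25, because 37·25 = 925 = 22·42 + 1 ≡ 1 (mod 42) and x^{42} = 1 for x ≠ 0 (Fermat). So φ⁻¹(9) = 9^25 mod 43.
Repeated squaring mod 43: 9^1 ≡ 9, 9^2 ≡ 9² = 81 ≡ 38, 9^4 ≡ 38² = 1444 ≡ 25, 9^8 ≡ 25² = 625 ≡ 23, 9^16 ≡ 23² = 529 ≡ 13. Since 25 = 16 + 8 + 1, 9^25 ≡ 13·23·9: 13·23 = 299 ≡ 41, then 41·9 = 369 ≡ 25. So 9^25 ≡ 25 (mod 43).
Hence φ⁻¹(9) = 25.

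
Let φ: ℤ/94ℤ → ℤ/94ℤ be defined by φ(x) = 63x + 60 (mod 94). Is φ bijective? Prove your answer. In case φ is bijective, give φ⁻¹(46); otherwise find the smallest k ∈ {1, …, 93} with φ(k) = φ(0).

Suppose φ(x_1) = φ(x_2) in ℤ/94ℤ. Then 63x_1 + 60 ≡ 63x_2 + 60 (mod 94), so 63(x_1 − x_2) ≡ 0 (mod 94).
Since gcd(63, 94) = 1, 63 is invertible modulo 94, therefore x_1 − x_2 ≡ 0 (mod 94), i.e. x_1 = x_2.
We now compute 63⁻¹ mod 94 explicitly. Euclid's algorithm: 94 = 1·63 + 31, 63 = 2·31 + 1; back-substituting gives 1 = 3·63 − 2·94, so 63⁻¹ ≡ 3 (mod 94).
Then y ↦ 3(y − 60) is a two-sided inverse to φ, so every y ∈ ℤ/94ℤ has a preimage.
Thus φ is bijective.
Since φ is bijective, we find φ⁻¹(46): we need 63x ≡ 46 − 60 ≡ 80 (mod 94). Using 63⁻¹ = 3: x ≡ 3·80 = 240 = 2·94 + 52, so x = 52.
Check: φ(52) = 63·52 + 60 = 3336 = 35·94 + 46 ≡ 46 (mod 94).

52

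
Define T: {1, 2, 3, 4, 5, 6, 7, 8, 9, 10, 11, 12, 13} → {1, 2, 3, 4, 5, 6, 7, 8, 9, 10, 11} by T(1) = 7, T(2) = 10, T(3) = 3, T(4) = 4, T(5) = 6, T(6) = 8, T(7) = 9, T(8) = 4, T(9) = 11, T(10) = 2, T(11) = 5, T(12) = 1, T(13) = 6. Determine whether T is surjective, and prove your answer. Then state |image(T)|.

11

Every element of the codomain has a preimage: 1 = T(12), 2 = T(10), 3 = T(3), 4 = T(4), 5 = T(11), 6 = T(5), 7 = T(1), 8 = T(6), 9 = T(7), 10 = T(2), 11 = T(9).
Thus T is surjective.
The image of T is {1, 2, 3, 4, 5, 6, 7, 8, 9, 10, 11}, which has 11 elements.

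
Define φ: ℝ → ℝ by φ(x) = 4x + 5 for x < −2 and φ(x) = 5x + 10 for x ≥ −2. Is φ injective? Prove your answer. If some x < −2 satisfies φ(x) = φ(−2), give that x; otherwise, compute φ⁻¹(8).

-2/5

Both pieces are strictly increasing (slopes 4 and 5), so each is injective on its own interval.
The left piece maps (−∞, −2) onto (−∞, −3); the right piece maps [−2, ∞) onto [0, ∞).
These images are disjoint, so no value is attained by both pieces. Thus φ is injective.
Because the two images are disjoint, no x < −2 has φ(x) = φ(−2), so we compute φ⁻¹(8): 8 lies in [0, ∞), so solve 5x + 10 = 8: x = (8 − 10)/5 = −2/5.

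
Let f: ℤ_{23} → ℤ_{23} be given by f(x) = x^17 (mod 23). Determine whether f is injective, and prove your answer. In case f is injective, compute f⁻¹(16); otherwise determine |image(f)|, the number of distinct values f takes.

Since 23 is prime, the nonzero elements of ℤ_{23} form a cyclic group of order 22.
As gcd(17, 22) = 1, raising to the 17th power is a bijection on this group: if u^17 ≡ v^17 then (uv^{−1})^17 = 1, and the only element of order dividing gcd(17, 22) = 1 is 1, so u = v.
With f(0) = 0 this makes f injective on all of ℤ_{23}, hence bijective (finite equal-size domain and codomain). In particular f is injective.
Since f is injective, we find the preimage of 16. The inverse of x ↦ x^17 on (ℤ_{23})^× is x ↦ x^13, because 17·13 = 221 = 10·22 + 1 ≡ 1 (mod 22) and x^{22} = 1 for x ≠ 0 (Fermat). So f⁻¹(16) = 16^13 mod 23.
Repeated squaring mod 23: 16^1 ≡ 16, 16^2 ≡ 16² = 256 ≡ 3, 16^4 ≡ 3² = 9, 16^8 ≡ 9² = 81 ≡ 12. Since 13 = 8 + 4 + 1, 16^13 ≡ 12·9·16: 12·9 = 108 ≡ 16, then 16·16 = 256 ≡ 3. So 16^13 ≡ 3 (mod 23).
Hence f⁻¹(16) = 3.

3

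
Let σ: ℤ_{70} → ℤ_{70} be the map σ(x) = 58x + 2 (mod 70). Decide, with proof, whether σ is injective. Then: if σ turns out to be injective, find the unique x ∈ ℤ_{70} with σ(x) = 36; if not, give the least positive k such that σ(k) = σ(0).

We have gcd(58, 70) = 2 > 1. Taking u = 0 and v = 35: σ(0) = 2 and σ(35) = 58·35 + 2 = 2032 ≡ 2 (mod 70).
So σ(0) = σ(35) while 0 ≠ 35, therefore σ is not injective.
Since σ is not injective, we find the least positive k with σ(k) = σ(0): this means 58k ≡ 0 (mod 70), i.e. 70 ∣ 58k. Since gcd(58, 70) = 2, dividing through by 2 this holds exactly when 35 ∣ 29k, and as gcd(29, 35) = 1, exactly when 35 ∣ k.
The smallest positive such k is 35.

35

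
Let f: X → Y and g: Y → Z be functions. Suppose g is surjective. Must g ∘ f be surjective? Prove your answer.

not surjective

No. Take X = {1}, Y = Z = {1, 2, 3, 4}, f(1) = 1, and g = identity (surjective).
Then (g ∘ f)(1) = 1, and 4 ∈ Z has no preimage under g ∘ f, so g ∘ f is not surjective.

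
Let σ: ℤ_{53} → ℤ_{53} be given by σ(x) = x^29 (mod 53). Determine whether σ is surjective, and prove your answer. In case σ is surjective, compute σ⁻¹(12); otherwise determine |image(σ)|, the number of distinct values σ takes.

Since 53 is prime, the nonzero elements of ℤ_{53} form a cyclic group of order 52.
As gcd(29, 52) = 1, raising to the 29th power is a bijection on this group: if s^29 ≡ t^29 then (st^{−1})^29 = 1, and the only element of order dividing gcd(29, 52) = 1 is 1, so s = t.
With σ(0) = 0 this makes σ injective on all of ℤ_{53}, hence bijective (finite equal-size domain and codomain). In particular σ is surjective.
Since σ is surjective, we find the preimage of 12. The inverse of x ↦ x^29 on (ℤ_{53})^× is x ↦ x^9, because 29·9 = 261 = 5·52 + 1 ≡ 1 (mod 52) and x^{52} = 1 for x ≠ 0 (Fermat). So σ⁻¹(12) = 12^9 mod 53.
Repeated squaring mod 53: 12^1 ≡ 12, 12^2 ≡ 12² = 144 ≡ 38, 12^4 ≡ 38² = 1444 ≡ 13, 12^8 ≡ 13² = 169 ≡ 10. Since 9 = 8 + 1, 12^9 ≡ 10·12: 10·12 = 120 ≡ 14. So 12^9 ≡ 14 (mod 53).
Hence σ⁻¹(12) = 14.

14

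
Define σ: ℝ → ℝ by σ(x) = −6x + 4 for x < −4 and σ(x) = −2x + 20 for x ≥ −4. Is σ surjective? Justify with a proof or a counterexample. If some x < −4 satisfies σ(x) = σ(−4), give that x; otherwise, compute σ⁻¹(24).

Both pieces are strictly decreasing (slopes −6 and −2), so each is injective on its own interval.
The left piece maps (−∞, −4) onto (28, ∞); the right piece maps [−4, ∞) onto (−∞, 28].
These images together cover ℝ, so σ is surjective.
Because the two images are disjoint, no x < −4 has σ(x) = σ(−4), so we compute σ⁻¹(24): 24 lies in (−∞, 28], so solve −2x + 20 = 24: x = (24 − 20)/(−2) = −2.

-2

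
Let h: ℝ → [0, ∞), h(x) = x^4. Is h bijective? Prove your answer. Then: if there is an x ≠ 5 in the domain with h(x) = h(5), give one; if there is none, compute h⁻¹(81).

-5

h(5) = 625 = (−5)^4 = h(−5) (since 4 is even), with 5 ≠ −5. So h is not injective, hence not bijective.
For the follow-up, such an x exists: taking x = −5 ∈ ℝ gives h(−5) = 625 = h(5) with −5 ≠ 5.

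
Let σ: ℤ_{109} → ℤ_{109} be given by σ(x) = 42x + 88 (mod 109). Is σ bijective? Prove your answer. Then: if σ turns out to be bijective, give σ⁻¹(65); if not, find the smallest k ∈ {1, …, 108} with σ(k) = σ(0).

28

Suppose σ(u) = σ(v) in ℤ_{109}. Then 42u + 88 ≡ 42v + 88 (mod 109), so 42(u − v) ≡ 0 (mod 109).
Since gcd(42, 109) = 1, 42 is invertible modulo 109, thus u − v ≡ 0 (mod 109), i.e. u = v.
We now compute 42⁻¹ mod 109 explicitly. Euclid's algorithm: 109 = 2·42 + 25, 42 = 1·25 + 17, 25 = 1·17 + 8, 17 = 2·8 + 1; back-substituting gives 1 = 13·42 − 5·109, so 42⁻¹ ≡ 13 (mod 109).
For any y ∈ ℤ_{109}, x = 13(y − 88) mod 109 satisfies σ(x) = 42·13(y − 88) + 88 ≡ y (since 42·13 ≡ 1 mod 109). So every y has a preimage.
So σ is bijective.
Since σ is bijective, we compute σ⁻¹(65): solve 42x + 88 ≡ 65 (mod 109), i.e. 42x ≡ 86 (mod 109).
Multiplying by 42⁻¹ = 13 gives x ≡ 13·86 = 1118 = 10·109 + 28 ≡ 28 (mod 109).
Check: σ(28) = 42·28 + 88 = 1264 = 11·109 + 65 ≡ 65 (mod 109).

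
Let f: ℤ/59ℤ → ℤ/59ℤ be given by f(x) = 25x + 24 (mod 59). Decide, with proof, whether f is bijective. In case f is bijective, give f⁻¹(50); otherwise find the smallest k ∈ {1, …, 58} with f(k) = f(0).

Recall: f is injective if f(s) = f(t) implies s = t.
If f(s) = f(t), then 25s ≡ 25t (mod 59). Because gcd(25, 59) = 1, we may cancel 25 to get s ≡ t (mod 59).
We now compute 25⁻¹ mod 59 explicitly. Euclid's algorithm: 59 = 2·25 + 9, 25 = 2·9 + 7, 9 = 1·7 + 2, 7 = 3·2 + 1; back-substituting gives 1 = 26·25 − 11·59, so 25⁻¹ ≡ 26 (mod 59).
Then y ↦ 26(y − 24) is a two-sided inverse to f, so every y ∈ ℤ/59ℤ has a preimage.
Therefore f is bijective.
Since f is bijective, we compute f⁻¹(50): solve 25x + 24 ≡ 50 (mod 59), i.e. 25x ≡ 26 (mod 59).
Multiplying by 25⁻¹ = 26 gives x ≡ 26·26 = 676 = 11·59 + 27 ≡ 27 (mod 59).
Check: f(27) = 25·27 + 24 = 699 = 11·59 + 50 ≡ 50 (mod 59).

27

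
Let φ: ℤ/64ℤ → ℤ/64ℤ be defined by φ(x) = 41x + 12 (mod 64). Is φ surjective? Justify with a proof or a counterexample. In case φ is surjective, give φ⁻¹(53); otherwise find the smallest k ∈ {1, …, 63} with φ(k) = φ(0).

1

Since gcd(41, 64) = 1, 41 is invertible modulo 64. Euclid's algorithm: 64 = 1·41 + 23, 41 = 1·23 + 18, 23 = 1·18 + 5, 18 = 3·5 + 3, 5 = 1·3 + 2, 3 = 1·2 + 1; back-substituting gives 1 = 25·41 − 16·64, so 41⁻¹ ≡ 25 (mod 64).
Then y ↦ 25(y − 12) is a two-sided inverse to φ, so every y ∈ ℤ/64ℤ has a preimage.
Therefore φ is surjective.
Since φ is surjective, we find φ⁻¹(53): we need 41x ≡ 53 − 12 ≡ 41 (mod 64). Using 41⁻¹ = 25: x ≡ 25·41 = 1025 = 16·64 + 1, so x = 1.
Check: φ(1) = 41·1 + 12 = 53 ≡ 53 (mod 64).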